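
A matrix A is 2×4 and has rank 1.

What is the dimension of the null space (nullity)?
3

The rank-nullity theorem for an m×n matrix states:
rank(A) + nullity(A) = n (the number of columns).
Here n = 4 and rank(A) = 1, so nullity(A) = 4 - 1 = 3.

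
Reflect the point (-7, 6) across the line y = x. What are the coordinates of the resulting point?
(6, -7)

Reflection across line y = x: (-7, 6) → (6, -7)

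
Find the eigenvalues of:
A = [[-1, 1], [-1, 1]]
λ = 0, 0

Solve det(A - λI) = 0. For a 2×2 matrix this is λ² - (trace)λ + det = 0.
trace(A) = -1 + 1 = 0.
det(A) = (-1)*(1) - (1)*(-1) = -1 + 1 = 0.
Characteristic equation: λ² - (0)λ + (0) = 0.
Discriminant: (0)² - 4*(0) = 0 - 0 = 0.
Roots: λ = (0 ± √0) / 2 = 0, 0.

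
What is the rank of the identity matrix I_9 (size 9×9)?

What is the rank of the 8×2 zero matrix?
rank(I_9) = 9, rank(0) = 0

The identity I_9 has 9 columns that are the standard basis vectors e_1, …, e_9. These are linearly independent, so all 9 columns are pivots and rank(I_9) = 9.
The 8×2 zero matrix has every entry zero, so every row is the zero row and there are no pivots; rank(0) = 0.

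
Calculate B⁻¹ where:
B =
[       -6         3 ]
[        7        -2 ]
det(B) = -9
B⁻¹ =
[      2/9       1/3 ]
[      7/9       2/3 ]

For a 2×2 matrix B = [[a, b], [c, d]] with det(B) ≠ 0, B⁻¹ = (1/det(B)) * [[d, -b], [-c, a]].
det(B) = (-6)*(-2) - (3)*(7) = 12 - 21 = -9.
B⁻¹ = (1/-9) * [[-2, -3], [-7, -6]].
Dividing each entry by -9 and reducing:
B⁻¹ =
[      2/9       1/3 ]
[      7/9       2/3 ]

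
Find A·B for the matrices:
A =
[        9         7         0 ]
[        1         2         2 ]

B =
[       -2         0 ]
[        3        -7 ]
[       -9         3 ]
AB =
[        3       -49 ]
[      -14        -8 ]

Matrix multiplication: (AB)[i][j] = sum over k of A[i][k] * B[k][j].
  (AB)[0][0] = (9)*(-2) + (7)*(3) + (0)*(-9) = 3
  (AB)[0][1] = (9)*(0) + (7)*(-7) + (0)*(3) = -49
  (AB)[1][0] = (1)*(-2) + (2)*(3) + (2)*(-9) = -14
  (AB)[1][1] = (1)*(0) + (2)*(-7) + (2)*(3) = -8
AB =
[        3       -49 ]
[      -14        -8 ]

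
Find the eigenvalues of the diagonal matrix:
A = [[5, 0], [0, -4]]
λ₁ = 5, λ₂ = -4

The characteristic polynomial of A is det(A - λI) = (5 - λ)(-4 - λ) = 0.
The roots are λ = 5 and λ = -4, so the eigenvalues are the diagonal entries.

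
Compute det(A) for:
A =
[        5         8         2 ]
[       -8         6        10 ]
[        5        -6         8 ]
det(A) = 1488

Expand along row 0 (cofactor expansion): det(A) = a*(e*i - f*h) - b*(d*i - f*g) + c*(d*h - e*g), where the 3×3 is [[a, b, c], [d, e, f], [g, h, i]].
Minor M_00 = (6)*(8) - (10)*(-6) = 48 + 60 = 108.
Minor M_01 = (-8)*(8) - (10)*(5) = -64 - 50 = -114.
Minor M_02 = (-8)*(-6) - (6)*(5) = 48 - 30 = 18.
det(A) = (5)*(108) - (8)*(-114) + (2)*(18) = 540 + 912 + 36 = 1488.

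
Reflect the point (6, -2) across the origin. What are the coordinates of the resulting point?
(-6, 2)

Reflection across origin: (6, -2) → (-6, 2)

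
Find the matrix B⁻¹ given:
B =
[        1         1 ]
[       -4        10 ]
det(B) = 14
B⁻¹ =
[      5/7     -1/14 ]
[      2/7      1/14 ]

For a 2×2 matrix B = [[a, b], [c, d]] with det(B) ≠ 0, B⁻¹ = (1/det(B)) * [[d, -b], [-c, a]].
det(B) = (1)*(10) - (1)*(-4) = 10 + 4 = 14.
B⁻¹ = (1/14) * [[10, -1], [4, 1]].
Dividing each entry by 14 and reducing:
B⁻¹ =
[      5/7     -1/14 ]
[      2/7      1/14 ]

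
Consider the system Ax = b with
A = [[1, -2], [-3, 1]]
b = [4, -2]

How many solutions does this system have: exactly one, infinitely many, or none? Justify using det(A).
Exactly one solution

Compute det(A) = (1)*(1) - (-2)*(-3) = -5.
Because det(A) ≠ 0, A is invertible and Ax = b has a unique solution for every b (here x = A⁻¹ b).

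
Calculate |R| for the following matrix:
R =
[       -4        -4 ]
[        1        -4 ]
det(R) = 20

For a 2×2 matrix [[a, b], [c, d]], det = a*d - b*c.
det(R) = (-4)*(-4) - (-4)*(1) = 16 + 4 = 20.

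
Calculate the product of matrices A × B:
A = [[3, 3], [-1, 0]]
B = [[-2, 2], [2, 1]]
[[0, 9], [2, -2]]

Matrix multiplication:
C[0][0] = 3×-2 + 3×2 = 0
C[0][1] = 3×2 + 3×1 = 9
C[1][0] = -1×-2 + 0×2 = 2
C[1][1] = -1×2 + 0×1 = -2
Result: [[0, 9], [2, -2]]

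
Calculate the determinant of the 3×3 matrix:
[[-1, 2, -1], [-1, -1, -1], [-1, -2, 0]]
3

Expansion along first row:
det = -1·det([[-1,-1],[-2,0]]) - 2·det([[-1,-1],[-1,0]]) + -1·det([[-1,-1],[-1,-2]])
    = -1·(-1·0 - -1·-2) - 2·(-1·0 - -1·-1) + -1·(-1·-2 - -1·-1)
    = -1·-2 - 2·-1 + -1·1
    = 2 + 2 + -1 = 3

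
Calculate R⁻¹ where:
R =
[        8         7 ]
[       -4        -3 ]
det(R) = 4
R⁻¹ =
[     -3/4      -7/4 ]
[        1         2 ]

For a 2×2 matrix R = [[a, b], [c, d]] with det(R) ≠ 0, R⁻¹ = (1/det(R)) * [[d, -b], [-c, a]].
det(R) = (8)*(-3) - (7)*(-4) = -24 + 28 = 4.
R⁻¹ = (1/4) * [[-3, -7], [4, 8]].
Dividing each entry by 4 and reducing:
R⁻¹ =
[     -3/4      -7/4 ]
[        1         2 ]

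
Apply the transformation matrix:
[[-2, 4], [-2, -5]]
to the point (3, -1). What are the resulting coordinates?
(-10, -1)

Matrix multiplication:
[[-2, 4], [-2, -5]] × [3, -1]ᵀ
= [-2×3 + 4×-1, -2×3 + -5×-1]ᵀ
= [-10.0000, -1.0000]ᵀ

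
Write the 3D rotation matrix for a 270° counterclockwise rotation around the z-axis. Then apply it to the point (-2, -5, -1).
R = [[0, 1, 0], [-1, 0, 0], [0, 0, 1]]; R·(-2, -5, -1) = (-5, 2, -1)

Rotation matrix for 270° around z-axis:
cos(270°) = 0, sin(270°) = -1
R = [[0, 1, 0], [-1, 0, 0], [0, 0, 1]]
Apply to (-2, -5, -1): R·[-2, -5, -1]ᵀ = (-5, 2, -1)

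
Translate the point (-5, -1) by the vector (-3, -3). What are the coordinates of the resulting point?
(-8, -4)

Translation by (-3, -3):
x' = -5 + -3 = -8
y' = -1 + -3 = -4
Homogeneous matrix: [[1, 0, -3], [0, 1, -3], [0, 0, 1]]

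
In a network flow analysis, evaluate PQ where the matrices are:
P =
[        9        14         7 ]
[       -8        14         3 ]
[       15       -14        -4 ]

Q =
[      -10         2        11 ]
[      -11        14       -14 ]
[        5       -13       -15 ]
PQ =
[     -209       123      -202 ]
[      -59       141      -329 ]
[      -16      -114       421 ]

Matrix multiplication: (PQ)[i][j] = sum over k of P[i][k] * Q[k][j].
  (PQ)[0][0] = (9)*(-10) + (14)*(-11) + (7)*(5) = -209
  (PQ)[0][1] = (9)*(2) + (14)*(14) + (7)*(-13) = 123
  (PQ)[0][2] = (9)*(11) + (14)*(-14) + (7)*(-15) = -202
  (PQ)[1][0] = (-8)*(-10) + (14)*(-11) + (3)*(5) = -59
  (PQ)[1][1] = (-8)*(2) + (14)*(14) + (3)*(-13) = 141
  (PQ)[1][2] = (-8)*(11) + (14)*(-14) + (3)*(-15) = -329
  (PQ)[2][0] = (15)*(-10) + (-14)*(-11) + (-4)*(5) = -16
  (PQ)[2][1] = (15)*(2) + (-14)*(14) + (-4)*(-13) = -114
  (PQ)[2][2] = (15)*(11) + (-14)*(-14) + (-4)*(-15) = 421
PQ =
[     -209       123      -202 ]
[      -59       141      -329 ]
[      -16      -114       421 ]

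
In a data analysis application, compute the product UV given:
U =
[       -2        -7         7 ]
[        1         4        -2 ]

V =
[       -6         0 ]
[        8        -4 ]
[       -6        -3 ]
UV =
[      -86         7 ]
[       38       -10 ]

Matrix multiplication: (UV)[i][j] = sum over k of U[i][k] * V[k][j].
  (UV)[0][0] = (-2)*(-6) + (-7)*(8) + (7)*(-6) = -86
  (UV)[0][1] = (-2)*(0) + (-7)*(-4) + (7)*(-3) = 7
  (UV)[1][0] = (1)*(-6) + (4)*(8) + (-2)*(-6) = 38
  (UV)[1][1] = (1)*(0) + (4)*(-4) + (-2)*(-3) = -10
UV =
[      -86         7 ]
[       38       -10 ]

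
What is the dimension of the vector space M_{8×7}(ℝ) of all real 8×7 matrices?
Dimension = 56

A real 8×7 matrix is determined by its 8·7 = 56 independent entries.
A standard basis is {E_ij : 1 ≤ i ≤ 8, 1 ≤ j ≤ 7}, where E_ij has a 1 in position (i, j) and 0 elsewhere — there are 56 such matrices, and they are linearly independent and span M_{8×7}(ℝ).
Therefore dim(M_{8×7}(ℝ)) = 56.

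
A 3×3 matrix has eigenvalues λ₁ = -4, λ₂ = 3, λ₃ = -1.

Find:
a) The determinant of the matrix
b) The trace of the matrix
det = 12, trace = -2

Two standard eigenvalue identities:
- det(A) equals the product of the eigenvalues (counted with multiplicity).
- trace(A) equals the sum of the eigenvalues.
det(A) = (-4)*(3)*(-1) = 12.
trace(A) = -4 + 3 - 1 = -2.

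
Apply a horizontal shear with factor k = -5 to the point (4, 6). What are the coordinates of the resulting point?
(-26, 6)

Shear matrix for horizontal shear with factor k = -5:
[[1, -5], [0, 1]]
Result: (4, 6) → (-26, 6)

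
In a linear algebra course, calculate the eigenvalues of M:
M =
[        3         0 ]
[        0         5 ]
λ = 3, 5

Solve det(M - λI) = 0. For a 2×2 matrix the characteristic equation is λ² - (trace)λ + det = 0.
trace(M) = a + d = 3 + 5 = 8.
det(M) = a*d - b*c = (3)*(5) - (0)*(0) = 15 - 0 = 15.
Characteristic equation: λ² - (8)λ + (15) = 0.
Discriminant = (8)² - 4*(15) = 64 - 60 = 4.
λ = (8 ± √4) / 2 = (8 ± 2) / 2 = 3, 5.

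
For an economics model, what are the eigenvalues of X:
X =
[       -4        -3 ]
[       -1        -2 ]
λ = -5, -1

Solve det(X - λI) = 0. For a 2×2 matrix the characteristic equation is λ² - (trace)λ + det = 0.
trace(X) = a + d = -4 - 2 = -6.
det(X) = a*d - b*c = (-4)*(-2) - (-3)*(-1) = 8 - 3 = 5.
Characteristic equation: λ² - (-6)λ + (5) = 0.
Discriminant = (-6)² - 4*(5) = 36 - 20 = 16.
λ = (-6 ± √16) / 2 = (-6 ± 4) / 2 = -5, -1.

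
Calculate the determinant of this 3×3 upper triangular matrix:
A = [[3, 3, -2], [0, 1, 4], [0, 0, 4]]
12

The determinant of a triangular matrix is the product of its diagonal entries (the off-diagonal entries above the diagonal do not affect it).
det(A) = (3) * (1) * (4) = 12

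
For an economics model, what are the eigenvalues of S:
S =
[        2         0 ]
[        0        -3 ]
λ = -3, 2

Solve det(S - λI) = 0. For a 2×2 matrix the characteristic equation is λ² - (trace)λ + det = 0.
trace(S) = a + d = 2 - 3 = -1.
det(S) = a*d - b*c = (2)*(-3) - (0)*(0) = -6 - 0 = -6.
Characteristic equation: λ² - (-1)λ + (-6) = 0.
Discriminant = (-1)² - 4*(-6) = 1 + 24 = 25.
λ = (-1 ± √25) / 2 = (-1 ± 5) / 2 = -3, 2.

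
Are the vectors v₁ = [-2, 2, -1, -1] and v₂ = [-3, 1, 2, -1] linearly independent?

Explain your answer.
Yes, linearly independent

Two vectors are linearly dependent iff one is a scalar multiple of the other.
No single scalar k satisfies v₂ = k·v₁ (the ratios of corresponding entries disagree), so v₁ and v₂ are linearly independent.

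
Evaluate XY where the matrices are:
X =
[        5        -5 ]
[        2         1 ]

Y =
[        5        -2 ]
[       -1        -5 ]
XY =
[       30        15 ]
[        9        -9 ]

Matrix multiplication: (XY)[i][j] = sum over k of X[i][k] * Y[k][j].
  (XY)[0][0] = (5)*(5) + (-5)*(-1) = 30
  (XY)[0][1] = (5)*(-2) + (-5)*(-5) = 15
  (XY)[1][0] = (2)*(5) + (1)*(-1) = 9
  (XY)[1][1] = (2)*(-2) + (1)*(-5) = -9
XY =
[       30        15 ]
[        9        -9 ]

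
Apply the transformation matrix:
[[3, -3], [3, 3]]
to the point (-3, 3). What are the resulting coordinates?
(-18, 0)

Matrix multiplication:
[[3, -3], [3, 3]] × [-3, 3]ᵀ
= [3×-3 + -3×3, 3×-3 + 3×3]ᵀ
= [-18.0000, 0.0000]ᵀ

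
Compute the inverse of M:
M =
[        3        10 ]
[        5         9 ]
det(M) = -23
M⁻¹ =
[    -9/23     10/23 ]
[     5/23     -3/23 ]

For a 2×2 matrix M = [[a, b], [c, d]] with det(M) ≠ 0, M⁻¹ = (1/det(M)) * [[d, -b], [-c, a]].
det(M) = (3)*(9) - (10)*(5) = 27 - 50 = -23.
M⁻¹ = (1/-23) * [[9, -10], [-5, 3]].
Dividing each entry by -23 and reducing:
M⁻¹ =
[    -9/23     10/23 ]
[     5/23     -3/23 ]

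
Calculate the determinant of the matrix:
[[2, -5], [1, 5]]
15

For a 2×2 matrix [[a, b], [c, d]], det = ad - bc
det = (2)(5) - (-5)(1) = 10 - -5 = 15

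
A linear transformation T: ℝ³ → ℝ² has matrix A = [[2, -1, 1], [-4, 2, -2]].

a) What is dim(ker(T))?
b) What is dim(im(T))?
dim(ker) = 2, dim(im) = 1

Observe that row 2 = -2 × row 1 (so the rows are linearly dependent).
Thus rank(A) = 1 (only one linearly independent row).
dim(im(T)) = rank(A) = 1.
By the rank-nullity theorem applied to T: ℝ³ → ℝ², rank(A) + nullity(A) = 3 (the domain dimension), so dim(ker(T)) = 3 - 1 = 2.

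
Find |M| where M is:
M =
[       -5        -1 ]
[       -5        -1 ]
det(M) = 0

For a 2×2 matrix [[a, b], [c, d]], det = a*d - b*c.
det(M) = (-5)*(-1) - (-1)*(-5) = 5 - 5 = 0.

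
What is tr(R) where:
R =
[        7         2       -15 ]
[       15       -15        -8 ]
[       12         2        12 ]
tr(R) = 7 - 15 + 12 = 4

The trace of a square matrix is the sum of its diagonal entries.
Diagonal entries of R: R[0][0] = 7, R[1][1] = -15, R[2][2] = 12.
tr(R) = 7 - 15 + 12 = 4.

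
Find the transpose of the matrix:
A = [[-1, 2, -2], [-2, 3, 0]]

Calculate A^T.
[[-1, -2], [2, 3], [-2, 0]]

The transpose sends entry (i,j) to (j,i); rows become columns.
Row 0 of A: [-1, 2, -2] -> column 0 of A^T.
Row 1 of A: [-2, 3, 0] -> column 1 of A^T.
A^T = [[-1, -2], [2, 3], [-2, 0]]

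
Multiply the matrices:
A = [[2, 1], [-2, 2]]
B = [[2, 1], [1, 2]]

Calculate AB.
[[5, 4], [-2, 2]]

Each entry (i,j) of AB = sum over k of A[i][k]*B[k][j].
(AB)[0][0] = (2)*(2) + (1)*(1) = 5
(AB)[0][1] = (2)*(1) + (1)*(2) = 4
(AB)[1][0] = (-2)*(2) + (2)*(1) = -2
(AB)[1][1] = (-2)*(1) + (2)*(2) = 2
AB = [[5, 4], [-2, 2]]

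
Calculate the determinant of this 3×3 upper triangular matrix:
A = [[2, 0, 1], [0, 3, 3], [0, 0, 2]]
12

The determinant of a triangular matrix is the product of its diagonal entries (the off-diagonal entries above the diagonal do not affect it).
det(A) = (2) * (3) * (2) = 12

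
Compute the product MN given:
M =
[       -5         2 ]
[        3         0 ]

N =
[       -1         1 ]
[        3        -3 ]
MN =
[       11       -11 ]
[       -3         3 ]

Matrix multiplication: (MN)[i][j] = sum over k of M[i][k] * N[k][j].
  (MN)[0][0] = (-5)*(-1) + (2)*(3) = 11
  (MN)[0][1] = (-5)*(1) + (2)*(-3) = -11
  (MN)[1][0] = (3)*(-1) + (0)*(3) = -3
  (MN)[1][1] = (3)*(1) + (0)*(-3) = 3
MN =
[       11       -11 ]
[       -3         3 ]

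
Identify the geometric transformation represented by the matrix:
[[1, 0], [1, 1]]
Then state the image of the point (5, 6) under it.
vertical shear with factor 1; image of (5, 6) is (5, 11)

The matrix [[1, 0], [k, 1]] sends (x, y) to (x, 1x + y), leaving the x-coordinate fixed: a vertical shear.
The matrix [[1, 0], [1, 1]] represents: vertical shear with factor 1.
Applying it to (5, 6): [1·5 + 0·6, 1·5 + 1·6] = (5, 11).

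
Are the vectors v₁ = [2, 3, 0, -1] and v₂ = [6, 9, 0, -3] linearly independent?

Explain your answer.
No, linearly dependent (v₂ = 3·v₁)

Check whether there is a scalar k with v₂ = k·v₁.
Comparing components, k = 3 satisfies 3·[2, 3, 0, -1] = [6, 9, 0, -3].
Since v₂ is a scalar multiple of v₁, the two vectors are linearly dependent.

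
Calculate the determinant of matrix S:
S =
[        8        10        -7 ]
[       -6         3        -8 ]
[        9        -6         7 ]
det(S) = -579

Expand along row 0 (cofactor expansion): det(S) = a*(e*i - f*h) - b*(d*i - f*g) + c*(d*h - e*g), where the 3×3 is [[a, b, c], [d, e, f], [g, h, i]].
Minor M_00 = (3)*(7) - (-8)*(-6) = 21 - 48 = -27.
Minor M_01 = (-6)*(7) - (-8)*(9) = -42 + 72 = 30.
Minor M_02 = (-6)*(-6) - (3)*(9) = 36 - 27 = 9.
det(S) = (8)*(-27) - (10)*(30) + (-7)*(9) = -216 - 300 - 63 = -579.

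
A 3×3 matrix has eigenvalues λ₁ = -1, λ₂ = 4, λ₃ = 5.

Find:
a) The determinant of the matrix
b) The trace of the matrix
det = -20, trace = 8

Two standard eigenvalue identities:
- det(A) equals the product of the eigenvalues (counted with multiplicity).
- trace(A) equals the sum of the eigenvalues.
det(A) = (-1)*(4)*(5) = -20.
trace(A) = -1 + 4 + 5 = 8.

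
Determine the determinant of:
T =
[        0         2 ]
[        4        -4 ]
det(T) = -8

For a 2×2 matrix [[a, b], [c, d]], det = a*d - b*c.
det(T) = (0)*(-4) - (2)*(4) = 0 - 8 = -8.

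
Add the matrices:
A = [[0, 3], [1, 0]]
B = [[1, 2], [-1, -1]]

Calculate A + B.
[[1, 5], [0, -1]]

Add corresponding elements:
(0)+(1)=1
(3)+(2)=5
(1)+(-1)=0
(0)+(-1)=-1
A + B = [[1, 5], [0, -1]]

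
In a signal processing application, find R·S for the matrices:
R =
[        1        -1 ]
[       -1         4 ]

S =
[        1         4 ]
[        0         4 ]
RS =
[        1         0 ]
[       -1        12 ]

Matrix multiplication: (RS)[i][j] = sum over k of R[i][k] * S[k][j].
  (RS)[0][0] = (1)*(1) + (-1)*(0) = 1
  (RS)[0][1] = (1)*(4) + (-1)*(4) = 0
  (RS)[1][0] = (-1)*(1) + (4)*(0) = -1
  (RS)[1][1] = (-1)*(4) + (4)*(4) = 12
RS =
[        1         0 ]
[       -1        12 ]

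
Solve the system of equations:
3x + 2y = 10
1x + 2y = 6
x = 2, y = 2

Use elimination (row reduction):
Equation 1: 3x + 2y = 10.
Equation 2: 1x + 2y = 6.
Multiply Eq1 by 1 and Eq2 by 3: 3x + 2y = 10;  3x + 6y = 18.
Subtract: (4)y = 8, so y = 2.
Back-substitute into Eq1: 3x + 2*(2) = 10, so x = 2.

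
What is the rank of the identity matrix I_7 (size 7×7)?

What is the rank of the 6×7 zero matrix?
rank(I_7) = 7, rank(0) = 0

The identity I_7 has 7 columns that are the standard basis vectors e_1, …, e_7. These are linearly independent, so all 7 columns are pivots and rank(I_7) = 7.
The 6×7 zero matrix has every entry zero, so every row is the zero row and there are no pivots; rank(0) = 0.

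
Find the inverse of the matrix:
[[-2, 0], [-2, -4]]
[[-1/2, 0], [1/4, -1/4]]

For [[a,b],[c,d]], inverse = (1/det)·[[d,-b],[-c,a]]
det = -2·-4 - 0·-2 = 8
Inverse = (1/8)·[[-4, 0], [2, -2]]
        = [[-1/2, 0], [1/4, -1/4]]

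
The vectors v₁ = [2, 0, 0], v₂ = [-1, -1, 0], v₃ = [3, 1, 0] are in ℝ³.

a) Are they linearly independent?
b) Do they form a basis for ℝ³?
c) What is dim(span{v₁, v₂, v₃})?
Not independent, not a basis, dim(span) = 2

Check whether v₃ can be written as a linear combination of v₁ and v₂.
v₃ = (1)·v₁ + (-1)·v₂ = [3, 1, 0], so the three vectors are linearly dependent.
Thus they do not form a basis for ℝ³, and dim(span{v₁, v₂, v₃}) = 2 (spanned by v₁ and v₂).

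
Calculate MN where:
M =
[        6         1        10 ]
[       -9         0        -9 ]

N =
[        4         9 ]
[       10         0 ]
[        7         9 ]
MN =
[      104       144 ]
[      -99      -162 ]

Matrix multiplication: (MN)[i][j] = sum over k of M[i][k] * N[k][j].
  (MN)[0][0] = (6)*(4) + (1)*(10) + (10)*(7) = 104
  (MN)[0][1] = (6)*(9) + (1)*(0) + (10)*(9) = 144
  (MN)[1][0] = (-9)*(4) + (0)*(10) + (-9)*(7) = -99
  (MN)[1][1] = (-9)*(9) + (0)*(0) + (-9)*(9) = -162
MN =
[      104       144 ]
[      -99      -162 ]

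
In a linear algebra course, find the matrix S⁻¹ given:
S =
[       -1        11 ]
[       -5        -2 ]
det(S) = 57
S⁻¹ =
[    -2/57    -11/57 ]
[     5/57     -1/57 ]

For a 2×2 matrix S = [[a, b], [c, d]] with det(S) ≠ 0, S⁻¹ = (1/det(S)) * [[d, -b], [-c, a]].
det(S) = (-1)*(-2) - (11)*(-5) = 2 + 55 = 57.
S⁻¹ = (1/57) * [[-2, -11], [5, -1]].
Dividing each entry by 57 and reducing:
S⁻¹ =
[    -2/57    -11/57 ]
[     5/57     -1/57 ]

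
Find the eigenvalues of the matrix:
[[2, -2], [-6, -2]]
λ = -4 and λ = 4

Characteristic equation: det(A - λI) = 0
λ² - (trace)λ + (det) = 0
λ² - (0)λ + (-16) = 0
λ² - 0λ - 16 = 0
Solving: λ = -4, 4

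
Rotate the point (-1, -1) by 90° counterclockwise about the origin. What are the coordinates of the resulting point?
(1, -1)

Rotation matrix R(θ) = [[cos θ, -sin θ], [sin θ, cos θ]]; for θ = 90°:
R = [[0, -1], [1, 0]]
Result: R × [-1, -1]ᵀ = [0·-1 + (-1)·-1, 1·-1 + (0)·-1]ᵀ = (1, -1)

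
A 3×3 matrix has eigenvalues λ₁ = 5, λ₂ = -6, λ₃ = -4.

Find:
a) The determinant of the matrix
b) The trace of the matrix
det = 120, trace = -5

Two standard eigenvalue identities:
- det(A) equals the product of the eigenvalues (counted with multiplicity).
- trace(A) equals the sum of the eigenvalues.
det(A) = (5)*(-6)*(-4) = 120.
trace(A) = 5 - 6 - 4 = -5.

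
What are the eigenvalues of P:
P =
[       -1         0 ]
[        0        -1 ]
λ = -1, -1

Solve det(P - λI) = 0. For a 2×2 matrix the characteristic equation is λ² - (trace)λ + det = 0.
trace(P) = a + d = -1 - 1 = -2.
det(P) = a*d - b*c = (-1)*(-1) - (0)*(0) = 1 - 0 = 1.
Characteristic equation: λ² - (-2)λ + (1) = 0.
Discriminant = (-2)² - 4*(1) = 4 - 4 = 0.
λ = (-2 ± √0) / 2 = (-2 ± 0) / 2 = -1, -1.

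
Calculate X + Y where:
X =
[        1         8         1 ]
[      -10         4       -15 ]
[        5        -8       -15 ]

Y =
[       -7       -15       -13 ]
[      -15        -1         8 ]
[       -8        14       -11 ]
X + Y =
[       -6        -7       -12 ]
[      -25         3        -7 ]
[       -3         6       -26 ]

Matrix addition is elementwise: (X+Y)[i][j] = X[i][j] + Y[i][j].
  (X+Y)[0][0] = (1) + (-7) = -6
  (X+Y)[0][1] = (8) + (-15) = -7
  (X+Y)[0][2] = (1) + (-13) = -12
  (X+Y)[1][0] = (-10) + (-15) = -25
  (X+Y)[1][1] = (4) + (-1) = 3
  (X+Y)[1][2] = (-15) + (8) = -7
  (X+Y)[2][0] = (5) + (-8) = -3
  (X+Y)[2][1] = (-8) + (14) = 6
  (X+Y)[2][2] = (-15) + (-11) = -26
X + Y =
[       -6        -7       -12 ]
[      -25         3        -7 ]
[       -3         6       -26 ]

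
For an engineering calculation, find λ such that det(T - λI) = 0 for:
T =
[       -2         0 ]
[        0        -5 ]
λ = -5, -2

Solve det(T - λI) = 0. For a 2×2 matrix the characteristic equation is λ² - (trace)λ + det = 0.
trace(T) = a + d = -2 - 5 = -7.
det(T) = a*d - b*c = (-2)*(-5) - (0)*(0) = 10 - 0 = 10.
Characteristic equation: λ² - (-7)λ + (10) = 0.
Discriminant = (-7)² - 4*(10) = 49 - 40 = 9.
λ = (-7 ± √9) / 2 = (-7 ± 3) / 2 = -5, -2.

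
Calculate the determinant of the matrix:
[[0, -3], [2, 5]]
6

For a 2×2 matrix [[a, b], [c, d]], det = ad - bc
det = (0)(5) - (-3)(2) = 0 - -6 = 6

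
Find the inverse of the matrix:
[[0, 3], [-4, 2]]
[[1/6, -1/4], [1/3, 0]]

For [[a,b],[c,d]], inverse = (1/det)·[[d,-b],[-c,a]]
det = 0·2 - 3·-4 = 12
Inverse = (1/12)·[[2, -3], [4, 0]]
        = [[1/6, -1/4], [1/3, 0]]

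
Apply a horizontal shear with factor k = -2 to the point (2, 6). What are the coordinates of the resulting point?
(-10, 6)

Shear matrix for horizontal shear with factor k = -2:
[[1, -2], [0, 1]]
Result: (2, 6) → (-10, 6)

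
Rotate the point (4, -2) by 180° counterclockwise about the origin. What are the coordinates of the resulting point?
(-4, 2)

Rotation matrix R(θ) = [[cos θ, -sin θ], [sin θ, cos θ]]; for θ = 180°:
R = [[-1, 0], [0, -1]]
Result: R × [4, -2]ᵀ = [-1·4 + (0)·-2, 0·4 + (-1)·-2]ᵀ = (-4, 2)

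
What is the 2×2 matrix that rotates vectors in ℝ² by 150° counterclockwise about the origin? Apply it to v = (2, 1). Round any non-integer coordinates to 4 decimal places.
R = [[-√3/2, -1/2], [1/2, -√3/2]]; R·v = (-2.2321, 0.1340)

A counterclockwise rotation by angle θ in ℝ² has matrix R(θ) = [[cos θ, -sin θ], [sin θ, cos θ]].
For θ = 150°: cos θ = -√3/2, sin θ = 1/2.
R(150°) = [[-√3/2, -1/2], [1/2, -√3/2]].
R·v = [-√3/2·2 + (-1/2)·1, 1/2·2 + -√3/2·1] = (-2.2321, 0.1340).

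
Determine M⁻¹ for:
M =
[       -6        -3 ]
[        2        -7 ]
det(M) = 48
M⁻¹ =
[    -7/48      1/16 ]
[    -1/24      -1/8 ]

For a 2×2 matrix M = [[a, b], [c, d]] with det(M) ≠ 0, M⁻¹ = (1/det(M)) * [[d, -b], [-c, a]].
det(M) = (-6)*(-7) - (-3)*(2) = 42 + 6 = 48.
M⁻¹ = (1/48) * [[-7, 3], [-2, -6]].
Dividing each entry by 48 and reducing:
M⁻¹ =
[    -7/48      1/16 ]
[    -1/24      -1/8 ]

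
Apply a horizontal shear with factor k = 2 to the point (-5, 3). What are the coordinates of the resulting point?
(1, 3)

Shear matrix for horizontal shear with factor k = 2:
[[1, 2], [0, 1]]
Result: (-5, 3) → (1, 3)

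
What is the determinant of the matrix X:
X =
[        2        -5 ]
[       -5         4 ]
det(X) = -17

For a 2×2 matrix [[a, b], [c, d]], det = a*d - b*c.
det(X) = (2)*(4) - (-5)*(-5) = 8 - 25 = -17.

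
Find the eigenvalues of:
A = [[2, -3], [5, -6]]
λ = -3, -1

Solve det(A - λI) = 0. For a 2×2 matrix this is λ² - (trace)λ + det = 0.
trace(A) = 2 - 6 = -4.
det(A) = (2)*(-6) - (-3)*(5) = -12 + 15 = 3.
Characteristic equation: λ² - (-4)λ + (3) = 0.
Discriminant: (-4)² - 4*(3) = 16 - 12 = 4.
Roots: λ = (-4 ± √4) / 2 = -3, -1.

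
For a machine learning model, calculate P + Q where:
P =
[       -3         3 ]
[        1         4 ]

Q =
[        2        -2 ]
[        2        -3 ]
P + Q =
[       -1         1 ]
[        3         1 ]

Matrix addition is elementwise: (P+Q)[i][j] = P[i][j] + Q[i][j].
  (P+Q)[0][0] = (-3) + (2) = -1
  (P+Q)[0][1] = (3) + (-2) = 1
  (P+Q)[1][0] = (1) + (2) = 3
  (P+Q)[1][1] = (4) + (-3) = 1
P + Q =
[       -1         1 ]
[        3         1 ]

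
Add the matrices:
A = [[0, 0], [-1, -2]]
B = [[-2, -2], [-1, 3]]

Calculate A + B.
[[-2, -2], [-2, 1]]

Add corresponding elements:
(0)+(-2)=-2
(0)+(-2)=-2
(-1)+(-1)=-2
(-2)+(3)=1
A + B = [[-2, -2], [-2, 1]]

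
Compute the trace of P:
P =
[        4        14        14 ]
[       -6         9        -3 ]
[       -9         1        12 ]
tr(P) = 4 + 9 + 12 = 25

The trace of a square matrix is the sum of its diagonal entries.
Diagonal entries of P: P[0][0] = 4, P[1][1] = 9, P[2][2] = 12.
tr(P) = 4 + 9 + 12 = 25.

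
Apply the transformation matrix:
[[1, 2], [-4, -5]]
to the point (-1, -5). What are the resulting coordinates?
(-11, 29)

Matrix multiplication:
[[1, 2], [-4, -5]] × [-1, -5]ᵀ
= [1×-1 + 2×-5, -4×-1 + -5×-5]ᵀ
= [-11.0000, 29.0000]ᵀ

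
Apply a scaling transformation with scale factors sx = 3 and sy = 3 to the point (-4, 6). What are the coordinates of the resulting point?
(-12, 18)

Scaling matrix:
[[3, 0], [0, 3]]
Result: (-4 × 3, 6 × 3) = (-12, 18)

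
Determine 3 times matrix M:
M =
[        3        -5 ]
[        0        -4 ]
3M =
[        9       -15 ]
[        0       -12 ]

Scalar multiplication is elementwise: (3M)[i][j] = 3 * M[i][j].
  (3M)[0][0] = 3 * (3) = 9
  (3M)[0][1] = 3 * (-5) = -15
  (3M)[1][0] = 3 * (0) = 0
  (3M)[1][1] = 3 * (-4) = -12
3M =
[        9       -15 ]
[        0       -12 ]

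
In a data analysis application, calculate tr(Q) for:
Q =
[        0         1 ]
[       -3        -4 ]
tr(Q) = 0 - 4 = -4

The trace of a square matrix is the sum of its diagonal entries.
Diagonal entries of Q: Q[0][0] = 0, Q[1][1] = -4.
tr(Q) = 0 - 4 = -4.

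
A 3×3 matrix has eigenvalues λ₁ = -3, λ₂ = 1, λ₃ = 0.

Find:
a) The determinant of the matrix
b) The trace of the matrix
det = 0, trace = -2

Two standard eigenvalue identities:
- det(A) equals the product of the eigenvalues (counted with multiplicity).
- trace(A) equals the sum of the eigenvalues.
det(A) = (-3)*(1)*(0) = 0.
trace(A) = -3 + 1 + 0 = -2.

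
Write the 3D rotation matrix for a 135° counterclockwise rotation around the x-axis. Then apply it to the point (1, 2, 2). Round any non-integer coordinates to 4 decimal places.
R = [[1, 0, 0], [0, -√2/2, -√2/2], [0, √2/2, -√2/2]]; R·(1, 2, 2) = (1.0000, -2.8284, 0.0000)

Rotation matrix for 135° around x-axis:
cos(135°) = -√2/2, sin(135°) = √2/2
R = [[1, 0, 0], [0, -√2/2, -√2/2], [0, √2/2, -√2/2]]
Apply to (1, 2, 2): R·[1, 2, 2]ᵀ = (1.0000, -2.8284, 0.0000)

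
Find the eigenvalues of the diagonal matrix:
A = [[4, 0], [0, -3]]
λ₁ = 4, λ₂ = -3

The characteristic polynomial of A is det(A - λI) = (4 - λ)(-3 - λ) = 0.
The roots are λ = 4 and λ = -3, so the eigenvalues are the diagonal entries.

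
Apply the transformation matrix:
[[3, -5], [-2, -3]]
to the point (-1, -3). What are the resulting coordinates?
(12, 11)

Matrix multiplication:
[[3, -5], [-2, -3]] × [-1, -3]ᵀ
= [3×-1 + -5×-3, -2×-1 + -3×-3]ᵀ
= [12.0000, 11.0000]ᵀ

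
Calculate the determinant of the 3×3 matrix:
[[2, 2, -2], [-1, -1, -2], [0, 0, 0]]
0

Expansion along first row:
det = 2·det([[-1,-2],[0,0]]) - 2·det([[-1,-2],[0,0]]) + -2·det([[-1,-1],[0,0]])
    = 2·(-1·0 - -2·0) - 2·(-1·0 - -2·0) + -2·(-1·0 - -1·0)
    = 2·0 - 2·0 + -2·0
    = 0 + 0 + 0 = 0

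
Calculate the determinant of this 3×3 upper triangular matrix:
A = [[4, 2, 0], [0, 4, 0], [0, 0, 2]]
32

The determinant of a triangular matrix is the product of its diagonal entries (the off-diagonal entries above the diagonal do not affect it).
det(A) = (4) * (4) * (2) = 32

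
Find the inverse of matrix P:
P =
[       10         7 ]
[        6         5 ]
det(P) = 8
P⁻¹ =
[      5/8      -7/8 ]
[     -3/4       5/4 ]

For a 2×2 matrix P = [[a, b], [c, d]] with det(P) ≠ 0, P⁻¹ = (1/det(P)) * [[d, -b], [-c, a]].
det(P) = (10)*(5) - (7)*(6) = 50 - 42 = 8.
P⁻¹ = (1/8) * [[5, -7], [-6, 10]].
Dividing each entry by 8 and reducing:
P⁻¹ =
[      5/8      -7/8 ]
[     -3/4       5/4 ]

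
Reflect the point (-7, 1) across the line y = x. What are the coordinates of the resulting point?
(1, -7)

Reflection across line y = x: (-7, 1) → (1, -7)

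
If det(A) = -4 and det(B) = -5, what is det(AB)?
20

Use the multiplicative property of determinants: det(AB) = det(A)*det(B).
det(AB) = (-4)*(-5) = 20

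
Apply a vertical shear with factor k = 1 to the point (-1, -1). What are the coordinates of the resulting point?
(-1, -2)

Shear matrix for vertical shear with factor k = 1:
[[1, 0], [1, 1]]
Result: (-1, -1) → (-1, -2)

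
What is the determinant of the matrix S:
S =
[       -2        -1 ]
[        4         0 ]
det(S) = 4

For a 2×2 matrix [[a, b], [c, d]], det = a*d - b*c.
det(S) = (-2)*(0) - (-1)*(4) = 0 + 4 = 4.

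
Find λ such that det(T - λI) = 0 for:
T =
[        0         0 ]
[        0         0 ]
λ = 0, 0

Solve det(T - λI) = 0. For a 2×2 matrix the characteristic equation is λ² - (trace)λ + det = 0.
trace(T) = a + d = 0 + 0 = 0.
det(T) = a*d - b*c = (0)*(0) - (0)*(0) = 0 - 0 = 0.
Characteristic equation: λ² - (0)λ + (0) = 0.
Discriminant = (0)² - 4*(0) = 0 - 0 = 0.
λ = (0 ± √0) / 2 = (0 ± 0) / 2 = 0, 0.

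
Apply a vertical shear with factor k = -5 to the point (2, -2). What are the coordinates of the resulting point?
(2, -12)

Shear matrix for vertical shear with factor k = -5:
[[1, 0], [-5, 1]]
Result: (2, -2) → (2, -12)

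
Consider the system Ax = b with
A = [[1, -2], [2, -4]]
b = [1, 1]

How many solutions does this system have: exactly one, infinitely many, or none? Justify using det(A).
No solution

det(A) = (1)*(-4) - (-2)*(2) = 0, so A is singular.
The column space of A is span(column 1) = span([1, 2]).
b = [1, 1] is not a scalar multiple of column 1, so b ∉ column space and the system is inconsistent — no solution.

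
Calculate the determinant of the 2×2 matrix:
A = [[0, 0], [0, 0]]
0

For A = [[a, b], [c, d]], det(A) = a*d - b*c.
det(A) = (0)*(0) - (0)*(0) = 0 - 0 = 0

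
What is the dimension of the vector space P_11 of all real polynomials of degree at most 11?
Dimension = 12

A polynomial of degree at most 11 can be written as a₀ + a₁x + a₂x² + … + a_11x^11, with 12 free coefficients a₀, …, a_11.
The set {1, x, x², …, x^11} is a basis: it spans P_11 (every such polynomial is a linear combination of these) and is linearly independent (a polynomial is zero iff all its coefficients are zero).
Therefore dim(P_11) = 11 + 1 = 12.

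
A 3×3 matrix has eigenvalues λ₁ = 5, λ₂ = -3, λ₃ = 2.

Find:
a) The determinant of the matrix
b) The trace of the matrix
det = -30, trace = 4

Two standard eigenvalue identities:
- det(A) equals the product of the eigenvalues (counted with multiplicity).
- trace(A) equals the sum of the eigenvalues.
det(A) = (5)*(-3)*(2) = -30.
trace(A) = 5 - 3 + 2 = 4.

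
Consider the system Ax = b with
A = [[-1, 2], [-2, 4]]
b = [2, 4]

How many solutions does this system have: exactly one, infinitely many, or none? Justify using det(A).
Infinitely many solutions

det(A) = (-1)*(4) - (2)*(-2) = 0, so A is singular (column 2 is -2 times column 1).
b = [2, 4] = -2 * column 1 of A, so b lies in the column space of A.
A singular matrix whose right-hand side is in its column space gives a 1-parameter family of solutions — infinitely many.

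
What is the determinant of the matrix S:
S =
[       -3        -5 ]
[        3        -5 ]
det(S) = 30

For a 2×2 matrix [[a, b], [c, d]], det = a*d - b*c.
det(S) = (-3)*(-5) - (-5)*(3) = 15 + 15 = 30.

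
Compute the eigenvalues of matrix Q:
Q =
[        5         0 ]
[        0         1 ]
λ = 1, 5

Solve det(Q - λI) = 0. For a 2×2 matrix the characteristic equation is λ² - (trace)λ + det = 0.
trace(Q) = a + d = 5 + 1 = 6.
det(Q) = a*d - b*c = (5)*(1) - (0)*(0) = 5 - 0 = 5.
Characteristic equation: λ² - (6)λ + (5) = 0.
Discriminant = (6)² - 4*(5) = 36 - 20 = 16.
λ = (6 ± √16) / 2 = (6 ± 4) / 2 = 1, 5.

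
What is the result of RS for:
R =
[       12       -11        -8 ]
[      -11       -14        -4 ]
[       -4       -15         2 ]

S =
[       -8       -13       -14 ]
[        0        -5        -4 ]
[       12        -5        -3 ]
RS =
[     -192       -61      -100 ]
[       40       233       222 ]
[       56       117       110 ]

Matrix multiplication: (RS)[i][j] = sum over k of R[i][k] * S[k][j].
  (RS)[0][0] = (12)*(-8) + (-11)*(0) + (-8)*(12) = -192
  (RS)[0][1] = (12)*(-13) + (-11)*(-5) + (-8)*(-5) = -61
  (RS)[0][2] = (12)*(-14) + (-11)*(-4) + (-8)*(-3) = -100
  (RS)[1][0] = (-11)*(-8) + (-14)*(0) + (-4)*(12) = 40
  (RS)[1][1] = (-11)*(-13) + (-14)*(-5) + (-4)*(-5) = 233
  (RS)[1][2] = (-11)*(-14) + (-14)*(-4) + (-4)*(-3) = 222
  (RS)[2][0] = (-4)*(-8) + (-15)*(0) + (2)*(12) = 56
  (RS)[2][1] = (-4)*(-13) + (-15)*(-5) + (2)*(-5) = 117
  (RS)[2][2] = (-4)*(-14) + (-15)*(-4) + (2)*(-3) = 110
RS =
[     -192       -61      -100 ]
[       40       233       222 ]
[       56       117       110 ]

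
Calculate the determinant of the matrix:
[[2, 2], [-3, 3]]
12

For a 2×2 matrix [[a, b], [c, d]], det = ad - bc
det = (2)(3) - (2)(-3) = 6 - -6 = 12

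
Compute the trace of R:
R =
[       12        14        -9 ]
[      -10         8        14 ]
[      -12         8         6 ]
tr(R) = 12 + 8 + 6 = 26

The trace of a square matrix is the sum of its diagonal entries.
Diagonal entries of R: R[0][0] = 12, R[1][1] = 8, R[2][2] = 6.
tr(R) = 12 + 8 + 6 = 26.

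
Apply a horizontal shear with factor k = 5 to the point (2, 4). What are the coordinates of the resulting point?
(22, 4)

Shear matrix for horizontal shear with factor k = 5:
[[1, 5], [0, 1]]
Result: (2, 4) → (22, 4)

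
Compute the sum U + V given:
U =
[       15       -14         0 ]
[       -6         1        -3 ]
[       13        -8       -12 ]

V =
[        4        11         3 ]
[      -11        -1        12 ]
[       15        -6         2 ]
U + V =
[       19        -3         3 ]
[      -17         0         9 ]
[       28       -14       -10 ]

Matrix addition is elementwise: (U+V)[i][j] = U[i][j] + V[i][j].
  (U+V)[0][0] = (15) + (4) = 19
  (U+V)[0][1] = (-14) + (11) = -3
  (U+V)[0][2] = (0) + (3) = 3
  (U+V)[1][0] = (-6) + (-11) = -17
  (U+V)[1][1] = (1) + (-1) = 0
  (U+V)[1][2] = (-3) + (12) = 9
  (U+V)[2][0] = (13) + (15) = 28
  (U+V)[2][1] = (-8) + (-6) = -14
  (U+V)[2][2] = (-12) + (2) = -10
U + V =
[       19        -3         3 ]
[      -17         0         9 ]
[       28       -14       -10 ]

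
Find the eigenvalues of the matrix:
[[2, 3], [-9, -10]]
λ = -7 and λ = -1

Characteristic equation: det(A - λI) = 0
λ² - (trace)λ + (det) = 0
λ² - (-8)λ + (7) = 0
λ² + 8λ + 7 = 0
Solving: λ = -7, -1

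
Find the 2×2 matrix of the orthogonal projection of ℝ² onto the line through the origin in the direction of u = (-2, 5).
[[4/29, -10/29], [-10/29, 25/29]]

The orthogonal projection onto the line spanned by a nonzero vector u = (a, b) has matrix P = (u uᵀ) / (uᵀ u) = (1/(a² + b²)) · [[a², ab], [ab, b²]].
Here u = (-2, 5), so a² + b² = 4 + 25 = 29.
P = (1/29) · [[4, -10], [-10, 25]] = [[4/29, -10/29], [-10/29, 25/29]].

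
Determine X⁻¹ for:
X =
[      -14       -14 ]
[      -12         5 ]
det(X) = -238
X⁻¹ =
[   -5/238     -1/17 ]
[   -6/119      1/17 ]

For a 2×2 matrix X = [[a, b], [c, d]] with det(X) ≠ 0, X⁻¹ = (1/det(X)) * [[d, -b], [-c, a]].
det(X) = (-14)*(5) - (-14)*(-12) = -70 - 168 = -238.
X⁻¹ = (1/-238) * [[5, 14], [12, -14]].
Dividing each entry by -238 and reducing:
X⁻¹ =
[   -5/238     -1/17 ]
[   -6/119      1/17 ]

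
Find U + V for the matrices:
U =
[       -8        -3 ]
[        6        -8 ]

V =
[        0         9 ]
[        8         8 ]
U + V =
[       -8         6 ]
[       14         0 ]

Matrix addition is elementwise: (U+V)[i][j] = U[i][j] + V[i][j].
  (U+V)[0][0] = (-8) + (0) = -8
  (U+V)[0][1] = (-3) + (9) = 6
  (U+V)[1][0] = (6) + (8) = 14
  (U+V)[1][1] = (-8) + (8) = 0
U + V =
[       -8         6 ]
[       14         0 ]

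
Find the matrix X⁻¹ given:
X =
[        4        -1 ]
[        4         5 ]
det(X) = 24
X⁻¹ =
[     5/24      1/24 ]
[     -1/6       1/6 ]

For a 2×2 matrix X = [[a, b], [c, d]] with det(X) ≠ 0, X⁻¹ = (1/det(X)) * [[d, -b], [-c, a]].
det(X) = (4)*(5) - (-1)*(4) = 20 + 4 = 24.
X⁻¹ = (1/24) * [[5, 1], [-4, 4]].
Dividing each entry by 24 and reducing:
X⁻¹ =
[     5/24      1/24 ]
[     -1/6       1/6 ]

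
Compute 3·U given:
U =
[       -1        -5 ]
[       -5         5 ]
3U =
[       -3       -15 ]
[      -15        15 ]

Scalar multiplication is elementwise: (3U)[i][j] = 3 * U[i][j].
  (3U)[0][0] = 3 * (-1) = -3
  (3U)[0][1] = 3 * (-5) = -15
  (3U)[1][0] = 3 * (-5) = -15
  (3U)[1][1] = 3 * (5) = 15
3U =
[       -3       -15 ]
[      -15        15 ]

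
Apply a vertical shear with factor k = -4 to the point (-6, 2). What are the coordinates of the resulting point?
(-6, 26)

Shear matrix for vertical shear with factor k = -4:
[[1, 0], [-4, 1]]
Result: (-6, 2) → (-6, 26)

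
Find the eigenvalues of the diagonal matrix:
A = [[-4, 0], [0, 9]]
λ₁ = -4, λ₂ = 9

The characteristic polynomial of A is det(A - λI) = (-4 - λ)(9 - λ) = 0.
The roots are λ = -4 and λ = 9, so the eigenvalues are the diagonal entries.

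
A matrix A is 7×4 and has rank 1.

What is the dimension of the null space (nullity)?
3

The rank-nullity theorem for an m×n matrix states:
rank(A) + nullity(A) = n (the number of columns).
Here n = 4 and rank(A) = 1, so nullity(A) = 4 - 1 = 3.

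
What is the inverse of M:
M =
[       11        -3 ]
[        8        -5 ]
det(M) = -31
M⁻¹ =
[     5/31     -3/31 ]
[     8/31    -11/31 ]

For a 2×2 matrix M = [[a, b], [c, d]] with det(M) ≠ 0, M⁻¹ = (1/det(M)) * [[d, -b], [-c, a]].
det(M) = (11)*(-5) - (-3)*(8) = -55 + 24 = -31.
M⁻¹ = (1/-31) * [[-5, 3], [-8, 11]].
Dividing each entry by -31 and reducing:
M⁻¹ =
[     5/31     -3/31 ]
[     8/31    -11/31 ]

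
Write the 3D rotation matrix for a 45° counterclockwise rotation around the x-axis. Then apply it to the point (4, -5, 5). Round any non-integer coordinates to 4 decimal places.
R = [[1, 0, 0], [0, √2/2, -√2/2], [0, √2/2, √2/2]]; R·(4, -5, 5) = (4.0000, -7.0711, 0.0000)

Rotation matrix for 45° around x-axis:
cos(45°) = √2/2, sin(45°) = √2/2
R = [[1, 0, 0], [0, √2/2, -√2/2], [0, √2/2, √2/2]]
Apply to (4, -5, 5): R·[4, -5, 5]ᵀ = (4.0000, -7.0711, 0.0000)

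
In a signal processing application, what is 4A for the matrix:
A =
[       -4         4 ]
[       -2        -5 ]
4A =
[      -16        16 ]
[       -8       -20 ]

Scalar multiplication is elementwise: (4A)[i][j] = 4 * A[i][j].
  (4A)[0][0] = 4 * (-4) = -16
  (4A)[0][1] = 4 * (4) = 16
  (4A)[1][0] = 4 * (-2) = -8
  (4A)[1][1] = 4 * (-5) = -20
4A =
[      -16        16 ]
[       -8       -20 ]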